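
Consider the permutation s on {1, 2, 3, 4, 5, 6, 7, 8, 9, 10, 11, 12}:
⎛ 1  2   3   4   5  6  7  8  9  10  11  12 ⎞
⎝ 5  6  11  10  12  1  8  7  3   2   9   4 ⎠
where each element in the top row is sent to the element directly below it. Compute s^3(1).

4

Tracing 1 → 5 → … returns to 1 after 7 steps, so 1 lies in a 7-cycle (1 5 12 4 10 2 6).
Advancing 3 steps from 1: 1 → 5 → 12 → 4.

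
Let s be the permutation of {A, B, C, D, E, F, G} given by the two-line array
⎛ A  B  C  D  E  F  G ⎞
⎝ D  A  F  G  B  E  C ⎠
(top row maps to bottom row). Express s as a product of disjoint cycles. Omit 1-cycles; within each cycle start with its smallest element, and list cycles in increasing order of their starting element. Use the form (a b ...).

(A D G C F E B)

Iterating s from A gives A → D → G → C → F → E → B → A; that is the 7-cycle (A D G C F E B).
Repeating from the next unused element and collecting all non-trivial cycles gives (A D G C F E B).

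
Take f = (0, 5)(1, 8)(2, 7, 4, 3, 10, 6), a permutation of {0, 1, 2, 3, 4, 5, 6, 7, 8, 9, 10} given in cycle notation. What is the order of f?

6

The disjoint cycles have lengths 6, 2, 2, 1.
Since disjoint cycles commute, ord(f) = lcm(6, 2, 2) = 6.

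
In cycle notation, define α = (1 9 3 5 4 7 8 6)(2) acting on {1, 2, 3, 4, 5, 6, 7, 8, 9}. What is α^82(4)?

8

4 lies in the 8-cycle (1 9 3 5 4 7 8 6).
Powers repeat with period 8 on this cycle, and 82 mod 8 = 2, so α^82(4) = α^2(4).
Stepping 2 places around the cycle: 4 → 7 → 8.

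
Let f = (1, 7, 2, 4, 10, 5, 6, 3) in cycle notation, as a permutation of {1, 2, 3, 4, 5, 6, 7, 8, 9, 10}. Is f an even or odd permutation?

odd

The cycle lengths are 8, 1, 1.
A cycle of length ℓ contributes ℓ−1 transpositions, so f is a product of 7 transpositions — odd.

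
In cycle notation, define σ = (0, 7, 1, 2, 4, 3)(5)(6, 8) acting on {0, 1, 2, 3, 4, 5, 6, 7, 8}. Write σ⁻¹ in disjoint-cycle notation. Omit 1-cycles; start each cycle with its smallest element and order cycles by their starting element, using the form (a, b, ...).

(0, 3, 4, 2, 1, 7)(6, 8)

If σ sends a → b within a cycle, σ⁻¹ sends b → a; equivalently, reverse each cycle.
Reversing each cycle of σ and rotating so the smallest element leads gives (0, 3, 4, 2, 1, 7)(6, 8).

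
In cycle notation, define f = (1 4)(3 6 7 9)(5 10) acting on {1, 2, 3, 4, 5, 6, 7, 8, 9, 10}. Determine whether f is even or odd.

odd

The cycle lengths are 4, 2, 2, 1, 1.
A cycle of length ℓ contributes ℓ−1 transpositions, so f is a product of 3 + 1 + 1 = 5 transpositions — odd.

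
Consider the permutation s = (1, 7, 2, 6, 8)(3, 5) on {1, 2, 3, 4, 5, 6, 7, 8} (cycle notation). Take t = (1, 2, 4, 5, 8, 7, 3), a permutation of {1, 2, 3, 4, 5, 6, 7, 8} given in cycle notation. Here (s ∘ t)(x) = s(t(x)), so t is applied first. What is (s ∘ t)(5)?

1

First apply t: t(5) = 8, then s(8) = 1. Thus (s ∘ t)(5) = 1.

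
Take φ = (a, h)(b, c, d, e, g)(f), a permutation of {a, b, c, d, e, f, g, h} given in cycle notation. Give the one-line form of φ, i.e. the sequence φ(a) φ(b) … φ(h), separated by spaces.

h c d e g f b a

Image by image: a↦h, b↦c, c↦d, d↦e, e↦g, f↦f, g↦b, h↦a.
Listing these in domain order gives h c d e g f b a.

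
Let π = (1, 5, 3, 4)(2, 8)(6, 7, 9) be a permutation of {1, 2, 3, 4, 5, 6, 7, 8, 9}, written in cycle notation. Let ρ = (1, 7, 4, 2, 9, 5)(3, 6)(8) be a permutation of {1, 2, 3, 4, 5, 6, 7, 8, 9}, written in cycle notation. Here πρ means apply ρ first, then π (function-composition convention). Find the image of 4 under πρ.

8

First apply ρ: ρ(4) = 2, then π(2) = 8. Thus (πρ)(4) = 8.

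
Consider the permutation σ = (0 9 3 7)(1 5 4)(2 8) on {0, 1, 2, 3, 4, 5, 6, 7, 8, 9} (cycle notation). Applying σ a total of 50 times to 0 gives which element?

0 lies in the 4-cycle (0 9 3 7).
Powers repeat with period 4 on this cycle, and 50 mod 4 = 2, so σ^50(0) = σ^2(0).
Stepping 2 places around the cycle: 0 → 9 → 3.

3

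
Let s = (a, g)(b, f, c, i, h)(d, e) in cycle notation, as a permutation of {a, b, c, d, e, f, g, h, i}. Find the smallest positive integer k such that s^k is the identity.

10

The cycle type of s is (5, 2, 2).
The order of s is the least common multiple of its cycle lengths: lcm(5, 2, 2) = 10.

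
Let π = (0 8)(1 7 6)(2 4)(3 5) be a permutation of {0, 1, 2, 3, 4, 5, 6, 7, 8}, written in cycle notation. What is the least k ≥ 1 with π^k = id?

6

The cycle type of π is (3, 2, 2, 2).
The order is lcm(3, 2, 2, 2) = 6.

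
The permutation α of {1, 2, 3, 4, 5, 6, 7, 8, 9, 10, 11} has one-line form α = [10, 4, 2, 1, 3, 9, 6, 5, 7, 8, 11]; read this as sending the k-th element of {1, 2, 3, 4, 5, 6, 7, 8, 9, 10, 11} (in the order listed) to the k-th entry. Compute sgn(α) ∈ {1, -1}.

1

In disjoint-cycle form the cycle lengths are 7, 3, 1.
A cycle of length ℓ contributes ℓ−1 transpositions, so α is a product of 6 + 2 = 8 transpositions — even.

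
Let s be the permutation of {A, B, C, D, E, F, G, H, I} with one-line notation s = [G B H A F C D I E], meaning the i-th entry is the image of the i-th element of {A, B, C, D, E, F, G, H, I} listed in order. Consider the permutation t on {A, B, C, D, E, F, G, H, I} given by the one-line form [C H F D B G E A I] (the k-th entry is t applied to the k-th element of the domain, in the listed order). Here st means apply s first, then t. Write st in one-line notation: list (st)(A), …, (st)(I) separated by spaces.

(st)(x) = t(s(x)). Computing each image: t(s(A)) = t(G) = E, t(s(B)) = t(B) = H, t(s(C)) = t(H) = A, t(s(D)) = t(A) = C, t(s(E)) = t(F) = G, t(s(F)) = t(C) = F, t(s(G)) = t(D) = D, t(s(H)) = t(I) = I, t(s(I)) = t(E) = B.
Hence st = [E H A C G F D I B].

E H A C G F D I B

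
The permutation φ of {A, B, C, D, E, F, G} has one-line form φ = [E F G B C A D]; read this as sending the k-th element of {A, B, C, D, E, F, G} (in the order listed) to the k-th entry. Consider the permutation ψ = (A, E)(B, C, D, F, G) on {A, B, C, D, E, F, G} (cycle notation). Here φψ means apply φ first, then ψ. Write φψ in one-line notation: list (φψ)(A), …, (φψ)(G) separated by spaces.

A G B C D E F

(φψ)(x) = ψ(φ(x)). Computing each image: ψ(φ(A)) = ψ(E) = A, ψ(φ(B)) = ψ(F) = G, ψ(φ(C)) = ψ(G) = B, ψ(φ(D)) = ψ(B) = C, ψ(φ(E)) = ψ(C) = D, ψ(φ(F)) = ψ(A) = E, ψ(φ(G)) = ψ(D) = F.
Hence φψ = [A G B C D E F].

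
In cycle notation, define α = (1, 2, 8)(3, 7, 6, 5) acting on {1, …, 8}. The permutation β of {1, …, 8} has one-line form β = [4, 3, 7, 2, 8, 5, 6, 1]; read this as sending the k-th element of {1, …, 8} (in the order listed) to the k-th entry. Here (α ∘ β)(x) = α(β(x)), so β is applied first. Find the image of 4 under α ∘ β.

β(4) = 2, then α(2) = 8; composing gives (α ∘ β)(4) = 8.

8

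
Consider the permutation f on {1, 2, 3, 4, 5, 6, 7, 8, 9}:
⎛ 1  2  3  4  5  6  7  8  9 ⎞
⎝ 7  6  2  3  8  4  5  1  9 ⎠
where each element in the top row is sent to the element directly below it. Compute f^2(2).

4

Tracing 2 → 6 → … returns to 2 after 4 steps, so 2 lies in a 4-cycle (2, 6, 4, 3).
Advancing 2 steps from 2: 2 → 6 → 4.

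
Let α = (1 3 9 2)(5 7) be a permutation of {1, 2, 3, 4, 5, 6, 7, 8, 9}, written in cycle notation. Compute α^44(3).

3 lies in the 4-cycle (1 3 9 2).
Powers repeat with period 4 on this cycle, and 44 mod 4 = 0, so α^44(3) = α^0(3).
So α^44(3) = 3.

3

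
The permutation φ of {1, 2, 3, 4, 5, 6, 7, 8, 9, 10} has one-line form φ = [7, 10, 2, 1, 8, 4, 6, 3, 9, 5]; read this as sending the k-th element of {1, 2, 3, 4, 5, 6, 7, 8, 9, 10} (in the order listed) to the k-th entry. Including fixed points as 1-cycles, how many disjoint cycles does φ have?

3

The cycle decomposition is (1, 7, 6, 4)(2, 10, 5, 8, 3)(9), which has 3 cycles (counting 1-cycles).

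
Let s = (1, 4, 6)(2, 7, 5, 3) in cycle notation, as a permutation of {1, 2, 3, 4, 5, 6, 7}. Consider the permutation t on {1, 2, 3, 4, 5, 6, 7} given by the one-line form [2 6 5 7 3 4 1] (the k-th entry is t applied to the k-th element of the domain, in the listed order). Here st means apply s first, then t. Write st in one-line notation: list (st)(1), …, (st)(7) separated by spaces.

7 1 6 4 5 2 3

(st)(x) = t(s(x)). Computing each image: t(s(1)) = t(4) = 7, t(s(2)) = t(7) = 1, t(s(3)) = t(2) = 6, t(s(4)) = t(6) = 4, t(s(5)) = t(3) = 5, t(s(6)) = t(1) = 2, t(s(7)) = t(5) = 3.
Hence st = [7 1 6 4 5 2 3].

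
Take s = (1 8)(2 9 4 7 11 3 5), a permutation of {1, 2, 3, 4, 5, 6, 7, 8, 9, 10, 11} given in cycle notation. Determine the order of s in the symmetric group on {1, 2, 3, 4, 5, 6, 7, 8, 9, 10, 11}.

The cycle type of s is (7, 2, 1, 1).
Since disjoint cycles commute, ord(s) = lcm(7, 2) = 14.

14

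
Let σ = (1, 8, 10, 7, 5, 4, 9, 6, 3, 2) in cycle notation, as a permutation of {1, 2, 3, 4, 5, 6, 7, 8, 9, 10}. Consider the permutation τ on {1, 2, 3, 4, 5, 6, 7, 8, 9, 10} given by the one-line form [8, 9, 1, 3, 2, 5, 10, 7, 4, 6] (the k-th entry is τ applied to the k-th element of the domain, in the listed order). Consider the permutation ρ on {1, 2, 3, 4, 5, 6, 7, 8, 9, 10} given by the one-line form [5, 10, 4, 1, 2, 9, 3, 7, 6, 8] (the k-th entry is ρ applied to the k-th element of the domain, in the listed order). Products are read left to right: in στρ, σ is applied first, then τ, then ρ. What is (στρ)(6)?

5

Apply the permutations in order: σ(6) = 3, then τ(3) = 1, then ρ(1) = 5. So (στρ)(6) = 5.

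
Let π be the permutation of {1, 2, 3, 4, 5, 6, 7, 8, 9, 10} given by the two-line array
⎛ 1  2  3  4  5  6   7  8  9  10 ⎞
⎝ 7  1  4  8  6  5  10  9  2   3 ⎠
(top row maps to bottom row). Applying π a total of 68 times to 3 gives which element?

Tracing 3 → 4 → … returns to 3 after 8 steps, so 3 lies in an 8-cycle (1 7 10 3 4 8 9 2).
Since the cycle has length 8, π^68 acts on it the same as π^4 (68 mod 8 = 4).
Stepping 4 places around the cycle: 3 → 4 → 8 → 9 → 2.

2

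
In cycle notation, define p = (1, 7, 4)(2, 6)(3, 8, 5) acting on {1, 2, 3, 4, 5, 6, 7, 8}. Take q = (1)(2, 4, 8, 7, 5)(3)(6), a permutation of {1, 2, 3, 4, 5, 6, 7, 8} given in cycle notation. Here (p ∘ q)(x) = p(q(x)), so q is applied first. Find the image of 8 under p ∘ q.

(p ∘ q)(8) = p(q(8)). q(8) = 7, then p(7) = 4. So (p ∘ q)(8) = 4.

4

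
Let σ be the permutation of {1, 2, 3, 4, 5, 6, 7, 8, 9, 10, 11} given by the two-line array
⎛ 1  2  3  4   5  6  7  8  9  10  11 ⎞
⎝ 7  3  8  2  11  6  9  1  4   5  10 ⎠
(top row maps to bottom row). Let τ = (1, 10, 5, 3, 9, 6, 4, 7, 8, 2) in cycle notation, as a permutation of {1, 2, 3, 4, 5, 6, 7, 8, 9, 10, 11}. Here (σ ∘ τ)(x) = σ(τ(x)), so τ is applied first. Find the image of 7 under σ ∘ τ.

1

(σ ∘ τ)(7) = σ(τ(7)). τ(7) = 8, then σ(8) = 1. So (σ ∘ τ)(7) = 1.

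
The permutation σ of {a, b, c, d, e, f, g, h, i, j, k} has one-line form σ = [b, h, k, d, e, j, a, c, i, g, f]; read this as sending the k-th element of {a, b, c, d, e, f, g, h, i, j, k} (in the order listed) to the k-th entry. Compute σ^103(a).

Tracing a → b → … returns to a after 8 steps, so a lies in an 8-cycle (a, b, h, c, k, f, j, g).
Powers repeat with period 8 on this cycle, and 103 mod 8 = 7, so σ^103(a) = σ^7(a).
Advancing 7 steps from a: a → b → h → c → k → f → j → g.

g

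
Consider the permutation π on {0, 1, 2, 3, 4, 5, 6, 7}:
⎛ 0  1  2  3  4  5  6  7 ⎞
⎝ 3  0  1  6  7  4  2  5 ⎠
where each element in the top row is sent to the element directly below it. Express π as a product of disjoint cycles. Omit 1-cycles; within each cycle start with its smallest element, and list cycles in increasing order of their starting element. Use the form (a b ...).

From 0: 0 → 3 → 6 → 2 → 1 → 0, closing the cycle (0 3 6 2 1).
Repeating from the next unused element and collecting all non-trivial cycles gives (0 3 6 2 1)(4 7 5).

(0 3 6 2 1)(4 7 5)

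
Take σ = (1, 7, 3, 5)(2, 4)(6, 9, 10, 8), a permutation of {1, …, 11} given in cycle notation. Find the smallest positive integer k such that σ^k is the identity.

4

The cycle type of σ is (4, 4, 2, 1).
Since disjoint cycles commute, ord(σ) = lcm(4, 4, 2) = 4.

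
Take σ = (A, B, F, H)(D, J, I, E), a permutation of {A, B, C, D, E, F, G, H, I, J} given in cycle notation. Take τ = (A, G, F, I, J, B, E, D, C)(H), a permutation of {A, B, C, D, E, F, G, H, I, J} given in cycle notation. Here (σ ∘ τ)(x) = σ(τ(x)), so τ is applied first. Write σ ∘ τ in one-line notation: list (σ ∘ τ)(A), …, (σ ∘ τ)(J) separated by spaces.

For each element, apply τ then σ: A → G → G; B → E → D; C → A → B; D → C → C; E → D → J; F → I → E; G → F → H; H → H → A; I → J → I; J → B → F.
So σ ∘ τ in one-line form is G D B C J E H A I F.

G D B C J E H A I F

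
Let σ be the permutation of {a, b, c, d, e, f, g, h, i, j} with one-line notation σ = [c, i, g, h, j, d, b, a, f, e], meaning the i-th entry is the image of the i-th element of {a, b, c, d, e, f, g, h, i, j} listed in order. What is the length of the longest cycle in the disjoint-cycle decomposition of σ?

Decomposing into disjoint cycles gives (a, c, g, b, i, f, d, h)(e, j); the longest has length 8.

8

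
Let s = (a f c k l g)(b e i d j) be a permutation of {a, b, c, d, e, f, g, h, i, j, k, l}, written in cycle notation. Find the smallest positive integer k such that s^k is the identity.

The disjoint cycles have lengths 6, 5, 1.
The order is lcm(6, 5) = 30.

30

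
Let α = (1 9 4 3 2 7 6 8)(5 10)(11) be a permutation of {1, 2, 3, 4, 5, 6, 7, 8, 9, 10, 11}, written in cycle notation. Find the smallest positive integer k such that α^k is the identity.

The disjoint cycles have lengths 8, 2, 1.
The order of α is the least common multiple of its cycle lengths: lcm(8, 2) = 8.

8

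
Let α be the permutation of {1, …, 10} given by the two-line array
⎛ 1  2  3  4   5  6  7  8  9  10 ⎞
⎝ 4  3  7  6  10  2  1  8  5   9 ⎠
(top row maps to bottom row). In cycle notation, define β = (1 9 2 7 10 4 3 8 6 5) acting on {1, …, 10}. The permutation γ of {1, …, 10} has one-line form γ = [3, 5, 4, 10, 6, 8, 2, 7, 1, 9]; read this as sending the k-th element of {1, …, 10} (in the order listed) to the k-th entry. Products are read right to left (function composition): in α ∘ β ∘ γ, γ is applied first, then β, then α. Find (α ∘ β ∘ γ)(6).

2

(α ∘ β ∘ γ)(6) = α(β(γ(6))). γ(6) = 8, then β(8) = 6, then α(6) = 2, so the result is 2.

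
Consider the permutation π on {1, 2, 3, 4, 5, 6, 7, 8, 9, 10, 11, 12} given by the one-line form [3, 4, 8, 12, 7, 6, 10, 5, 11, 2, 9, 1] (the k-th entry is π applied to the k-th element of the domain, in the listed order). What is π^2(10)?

Tracing 10 → 2 → … returns to 10 after 9 steps, so 10 lies in a 9-cycle (1 3 8 5 7 10 2 4 12).
Stepping 2 places around the cycle: 10 → 2 → 4.

4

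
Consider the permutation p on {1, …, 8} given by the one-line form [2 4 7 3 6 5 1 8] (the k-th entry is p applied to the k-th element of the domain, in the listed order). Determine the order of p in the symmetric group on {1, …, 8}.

The disjoint-cycle form of p has cycle lengths 5, 2, 1.
The order of p is the least common multiple of its cycle lengths: lcm(5, 2) = 10.

10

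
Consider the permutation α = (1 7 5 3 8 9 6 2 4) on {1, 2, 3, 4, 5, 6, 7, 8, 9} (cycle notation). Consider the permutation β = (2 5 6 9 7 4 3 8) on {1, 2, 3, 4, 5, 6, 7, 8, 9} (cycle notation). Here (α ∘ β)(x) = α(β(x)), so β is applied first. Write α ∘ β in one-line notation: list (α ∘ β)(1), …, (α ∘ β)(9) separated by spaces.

7 3 9 8 2 6 1 4 5

Chase each element through β then α: 1 → 1 → 7; 2 → 5 → 3; 3 → 8 → 9; 4 → 3 → 8; 5 → 6 → 2; 6 → 9 → 6; 7 → 4 → 1; 8 → 2 → 4; 9 → 7 → 5.
So α ∘ β in one-line form is 7 3 9 8 2 6 1 4 5.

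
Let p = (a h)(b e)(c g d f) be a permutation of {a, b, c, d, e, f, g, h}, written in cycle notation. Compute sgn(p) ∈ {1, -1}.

-1

The cycle lengths are 4, 2, 2.
A cycle is odd iff its length is even; p has 3 even-length cycles, so sgn(p) = (−1)^3 and p is odd.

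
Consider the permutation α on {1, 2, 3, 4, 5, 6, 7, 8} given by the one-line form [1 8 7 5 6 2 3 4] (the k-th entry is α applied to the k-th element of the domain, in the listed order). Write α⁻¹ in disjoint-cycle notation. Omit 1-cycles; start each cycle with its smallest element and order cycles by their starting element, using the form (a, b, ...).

(2, 6, 5, 4, 8)(3, 7)

The cycle decomposition of α is (2, 8, 4, 5, 6)(3, 7).
Reversing each cycle (and rotating so the smallest element leads) gives α⁻¹ = (2, 6, 5, 4, 8)(3, 7).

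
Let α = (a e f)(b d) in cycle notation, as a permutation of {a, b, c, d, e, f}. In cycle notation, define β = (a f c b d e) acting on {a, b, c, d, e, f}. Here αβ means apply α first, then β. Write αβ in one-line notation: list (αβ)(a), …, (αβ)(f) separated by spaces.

a e b d c f

(αβ)(x) = β(α(x)). Computing each image: β(α(a)) = β(e) = a, β(α(b)) = β(d) = e, β(α(c)) = β(c) = b, β(α(d)) = β(b) = d, β(α(e)) = β(f) = c, β(α(f)) = β(a) = f.
Hence αβ = [a e b d c f].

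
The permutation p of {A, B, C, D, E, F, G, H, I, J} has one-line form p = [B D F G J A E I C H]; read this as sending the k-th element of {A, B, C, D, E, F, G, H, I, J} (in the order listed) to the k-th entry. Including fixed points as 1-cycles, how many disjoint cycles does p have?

1

The cycle decomposition is (A, B, D, G, E, J, H, I, C, F), which has 1 cycle (counting 1-cycles).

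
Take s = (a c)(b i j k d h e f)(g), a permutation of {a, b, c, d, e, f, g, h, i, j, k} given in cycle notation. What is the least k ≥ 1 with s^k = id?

The cycle type of s is (8, 2, 1).
Since disjoint cycles commute, ord(s) = lcm(8, 2) = 8.

8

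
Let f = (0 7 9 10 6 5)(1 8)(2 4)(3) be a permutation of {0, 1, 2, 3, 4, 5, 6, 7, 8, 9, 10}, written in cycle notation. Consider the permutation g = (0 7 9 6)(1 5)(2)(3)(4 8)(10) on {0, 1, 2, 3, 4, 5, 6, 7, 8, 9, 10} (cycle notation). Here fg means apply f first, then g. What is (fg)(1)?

4

First apply f: f(1) = 8, then g(8) = 4. Thus (fg)(1) = 4.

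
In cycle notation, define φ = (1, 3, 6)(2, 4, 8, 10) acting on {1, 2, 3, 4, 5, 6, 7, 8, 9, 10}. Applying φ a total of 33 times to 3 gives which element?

3 lies in the 3-cycle (1, 3, 6).
On a 3-cycle, φ^3 is the identity, so φ^33 = φ^0 there (33 ≡ 0 mod 3).
So φ^33(3) = 3.

3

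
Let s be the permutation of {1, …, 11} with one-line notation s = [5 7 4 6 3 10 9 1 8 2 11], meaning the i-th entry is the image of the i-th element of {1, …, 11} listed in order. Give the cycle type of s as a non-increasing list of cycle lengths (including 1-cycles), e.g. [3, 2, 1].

The disjoint cycles are (1, 5, 3, 4, 6, 10, 2, 7, 9, 8)(11), with lengths 10, 1 in non-increasing order.

[10, 1]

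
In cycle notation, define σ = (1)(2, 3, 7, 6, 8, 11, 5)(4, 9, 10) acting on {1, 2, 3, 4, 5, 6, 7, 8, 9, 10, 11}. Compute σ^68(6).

3

6 lies in the 7-cycle (2, 3, 7, 6, 8, 11, 5).
Since the cycle has length 7, σ^68 acts on it the same as σ^5 (68 mod 7 = 5).
Advancing 5 steps from 6: 6 → 8 → 11 → 5 → 2 → 3.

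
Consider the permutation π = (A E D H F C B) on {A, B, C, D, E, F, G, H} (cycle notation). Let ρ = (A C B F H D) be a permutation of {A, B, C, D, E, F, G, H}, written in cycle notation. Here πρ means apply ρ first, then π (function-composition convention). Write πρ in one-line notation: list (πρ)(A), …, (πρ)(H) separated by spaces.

B C A E D F G H

For each element, apply ρ then π: A → C → B; B → F → C; C → B → A; D → A → E; E → E → D; F → H → F; G → G → G; H → D → H.
Collecting the images, πρ = [B C A E D F G H].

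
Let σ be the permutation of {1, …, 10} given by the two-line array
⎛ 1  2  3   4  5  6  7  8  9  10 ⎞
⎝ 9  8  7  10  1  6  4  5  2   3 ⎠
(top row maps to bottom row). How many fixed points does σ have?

1

The fixed points (elements with σ(x) = x) are {6}, so there is 1.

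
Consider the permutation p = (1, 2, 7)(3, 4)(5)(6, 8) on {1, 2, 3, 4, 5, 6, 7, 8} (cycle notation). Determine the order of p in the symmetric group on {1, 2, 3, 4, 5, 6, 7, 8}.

The cycle type of p is (3, 2, 2, 1).
Since disjoint cycles commute, ord(p) = lcm(3, 2, 2) = 6.

6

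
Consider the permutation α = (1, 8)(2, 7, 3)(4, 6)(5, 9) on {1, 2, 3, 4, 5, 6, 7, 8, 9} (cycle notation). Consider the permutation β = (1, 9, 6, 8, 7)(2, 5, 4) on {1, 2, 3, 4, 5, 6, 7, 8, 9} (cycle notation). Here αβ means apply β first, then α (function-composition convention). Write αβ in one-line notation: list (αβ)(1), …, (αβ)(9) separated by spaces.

For each element, apply β then α: 1 → 9 → 5; 2 → 5 → 9; 3 → 3 → 2; 4 → 2 → 7; 5 → 4 → 6; 6 → 8 → 1; 7 → 1 → 8; 8 → 7 → 3; 9 → 6 → 4.
So αβ in one-line form is 5 9 2 7 6 1 8 3 4.

5 9 2 7 6 1 8 3 4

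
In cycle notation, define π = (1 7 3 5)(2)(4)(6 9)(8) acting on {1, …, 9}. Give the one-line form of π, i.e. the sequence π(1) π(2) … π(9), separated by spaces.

7 2 5 4 1 9 3 8 6

Each element maps to the next entry in its cycle (wrapping to the front): 1↦7, 2↦2, 3↦5, 4↦4, 5↦1, 6↦9, 7↦3, 8↦8, 9↦6.
So the one-line form is 7 2 5 4 1 9 3 8 6.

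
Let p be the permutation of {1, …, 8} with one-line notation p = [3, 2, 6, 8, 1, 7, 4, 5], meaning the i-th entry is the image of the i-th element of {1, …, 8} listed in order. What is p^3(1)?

7

Tracing 1 → 3 → … returns to 1 after 7 steps, so 1 lies in a 7-cycle (1 3 6 7 4 8 5).
Stepping 3 places around the cycle: 1 → 3 → 6 → 7.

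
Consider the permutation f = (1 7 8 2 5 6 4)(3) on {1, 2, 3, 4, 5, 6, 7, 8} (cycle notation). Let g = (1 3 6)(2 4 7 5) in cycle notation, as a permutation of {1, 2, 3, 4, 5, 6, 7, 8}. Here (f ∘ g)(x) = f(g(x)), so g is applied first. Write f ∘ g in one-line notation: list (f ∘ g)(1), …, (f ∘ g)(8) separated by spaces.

(f ∘ g)(x) = f(g(x)). Computing each image: f(g(1)) = f(3) = 3, f(g(2)) = f(4) = 1, f(g(3)) = f(6) = 4, f(g(4)) = f(7) = 8, f(g(5)) = f(2) = 5, f(g(6)) = f(1) = 7, f(g(7)) = f(5) = 6, f(g(8)) = f(8) = 2.
Hence f ∘ g = [3 1 4 8 5 7 6 2].

3 1 4 8 5 7 6 2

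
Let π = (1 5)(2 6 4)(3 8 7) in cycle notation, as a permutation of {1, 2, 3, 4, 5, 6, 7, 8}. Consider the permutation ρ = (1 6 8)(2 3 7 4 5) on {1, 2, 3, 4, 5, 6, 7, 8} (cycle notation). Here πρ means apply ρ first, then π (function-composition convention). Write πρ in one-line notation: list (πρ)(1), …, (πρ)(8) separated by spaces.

For each element, apply ρ then π: 1 → 6 → 4; 2 → 3 → 8; 3 → 7 → 3; 4 → 5 → 1; 5 → 2 → 6; 6 → 8 → 7; 7 → 4 → 2; 8 → 1 → 5.
So πρ in one-line form is 4 8 3 1 6 7 2 5.

4 8 3 1 6 7 2 5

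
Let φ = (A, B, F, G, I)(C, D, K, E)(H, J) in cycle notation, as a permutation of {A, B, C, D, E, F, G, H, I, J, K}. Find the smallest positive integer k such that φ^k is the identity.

The disjoint cycles have lengths 5, 4, 2.
Since disjoint cycles commute, ord(φ) = lcm(5, 4, 2) = 20.

20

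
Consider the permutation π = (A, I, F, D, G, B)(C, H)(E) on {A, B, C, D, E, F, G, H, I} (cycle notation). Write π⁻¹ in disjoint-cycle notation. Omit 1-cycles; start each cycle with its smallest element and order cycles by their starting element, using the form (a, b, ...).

(A, B, G, D, F, I)(C, H)

If π sends a → b within a cycle, π⁻¹ sends b → a; equivalently, reverse each cycle.
Reversing each cycle of π and rotating so the smallest element leads gives (A, B, G, D, F, I)(C, H).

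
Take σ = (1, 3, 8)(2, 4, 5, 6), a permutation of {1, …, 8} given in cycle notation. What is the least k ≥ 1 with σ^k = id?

12

The cycle type of σ is (4, 3, 1).
The order is lcm(4, 3) = 12.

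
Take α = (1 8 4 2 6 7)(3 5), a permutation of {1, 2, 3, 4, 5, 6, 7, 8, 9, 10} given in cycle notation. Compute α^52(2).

2 lies in the 6-cycle (1 8 4 2 6 7).
On a 6-cycle, α^6 is the identity, so α^52 = α^4 there (52 ≡ 4 mod 6).
Advancing 4 steps from 2: 2 → 6 → 7 → 1 → 8.

8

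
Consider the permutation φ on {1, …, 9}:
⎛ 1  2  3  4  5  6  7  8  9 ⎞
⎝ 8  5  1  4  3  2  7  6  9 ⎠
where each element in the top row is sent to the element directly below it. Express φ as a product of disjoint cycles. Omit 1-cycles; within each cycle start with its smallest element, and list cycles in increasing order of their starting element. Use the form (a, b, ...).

(1, 8, 6, 2, 5, 3)

From 1: 1 → 8 → 6 → 2 → 5 → 3 → 1, closing the cycle (1, 8, 6, 2, 5, 3).
Repeating from the next unused element and collecting all non-trivial cycles gives (1, 8, 6, 2, 5, 3).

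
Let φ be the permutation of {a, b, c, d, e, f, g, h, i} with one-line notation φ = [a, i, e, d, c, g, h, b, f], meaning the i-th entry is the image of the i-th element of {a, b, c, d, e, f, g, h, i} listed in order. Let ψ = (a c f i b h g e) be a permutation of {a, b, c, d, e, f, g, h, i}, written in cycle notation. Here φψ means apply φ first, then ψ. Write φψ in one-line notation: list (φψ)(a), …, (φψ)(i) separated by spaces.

Chase each element through φ then ψ: a → a → c; b → i → b; c → e → a; d → d → d; e → c → f; f → g → e; g → h → g; h → b → h; i → f → i.
Collecting the images, φψ = [c b a d f e g h i].

c b a d f e g h i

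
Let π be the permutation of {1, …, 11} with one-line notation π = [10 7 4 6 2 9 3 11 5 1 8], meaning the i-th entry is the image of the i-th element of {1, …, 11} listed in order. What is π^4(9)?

3

Tracing 9 → 5 → … returns to 9 after 7 steps, so 9 lies in a 7-cycle (2, 7, 3, 4, 6, 9, 5).
Advancing 4 steps from 9: 9 → 5 → 2 → 7 → 3.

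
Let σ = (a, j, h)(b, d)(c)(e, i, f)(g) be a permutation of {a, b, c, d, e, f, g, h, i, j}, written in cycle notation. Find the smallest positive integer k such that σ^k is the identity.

6

The cycle type of σ is (3, 3, 2, 1, 1).
The order is lcm(3, 3, 2) = 6.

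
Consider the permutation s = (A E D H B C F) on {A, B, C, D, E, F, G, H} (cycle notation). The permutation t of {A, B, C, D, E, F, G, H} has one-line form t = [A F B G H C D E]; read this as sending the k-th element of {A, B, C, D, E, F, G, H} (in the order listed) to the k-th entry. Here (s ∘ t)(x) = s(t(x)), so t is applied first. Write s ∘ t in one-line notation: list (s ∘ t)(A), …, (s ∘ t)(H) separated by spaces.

Chase each element through t then s: A → A → E; B → F → A; C → B → C; D → G → G; E → H → B; F → C → F; G → D → H; H → E → D.
So s ∘ t in one-line form is E A C G B F H D.

E A C G B F H D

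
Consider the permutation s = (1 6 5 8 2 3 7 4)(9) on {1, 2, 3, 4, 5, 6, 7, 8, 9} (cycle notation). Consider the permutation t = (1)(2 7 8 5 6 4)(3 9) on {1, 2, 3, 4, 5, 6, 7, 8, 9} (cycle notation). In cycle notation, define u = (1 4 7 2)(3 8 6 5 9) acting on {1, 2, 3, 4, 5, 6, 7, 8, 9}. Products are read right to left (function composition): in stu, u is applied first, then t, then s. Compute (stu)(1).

Chase 1: u(1) = 4; t(4) = 2; s(2) = 3. Hence (stu)(1) = 3.

3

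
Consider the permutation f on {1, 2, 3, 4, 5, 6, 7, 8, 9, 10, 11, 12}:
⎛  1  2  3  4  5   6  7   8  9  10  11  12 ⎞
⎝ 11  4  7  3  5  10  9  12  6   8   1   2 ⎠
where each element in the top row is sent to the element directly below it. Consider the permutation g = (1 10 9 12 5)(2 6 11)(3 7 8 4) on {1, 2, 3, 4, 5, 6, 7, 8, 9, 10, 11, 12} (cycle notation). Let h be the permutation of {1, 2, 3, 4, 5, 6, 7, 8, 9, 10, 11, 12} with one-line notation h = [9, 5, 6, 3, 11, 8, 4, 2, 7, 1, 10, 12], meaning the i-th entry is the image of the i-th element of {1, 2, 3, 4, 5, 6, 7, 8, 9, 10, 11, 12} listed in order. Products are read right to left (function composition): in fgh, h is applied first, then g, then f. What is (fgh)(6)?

Apply the permutations in order: h(6) = 8, then g(8) = 4, then f(4) = 3. So (fgh)(6) = 3.

3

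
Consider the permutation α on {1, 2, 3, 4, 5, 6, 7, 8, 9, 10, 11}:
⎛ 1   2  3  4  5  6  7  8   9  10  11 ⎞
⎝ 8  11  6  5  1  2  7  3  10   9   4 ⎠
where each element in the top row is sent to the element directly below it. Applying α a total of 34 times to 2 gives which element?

4

Tracing 2 → 11 → … returns to 2 after 8 steps, so 2 lies in an 8-cycle (1 8 3 6 2 11 4 5).
On an 8-cycle, α^8 is the identity, so α^34 = α^2 there (34 ≡ 2 mod 8).
Advancing 2 steps from 2: 2 → 11 → 4.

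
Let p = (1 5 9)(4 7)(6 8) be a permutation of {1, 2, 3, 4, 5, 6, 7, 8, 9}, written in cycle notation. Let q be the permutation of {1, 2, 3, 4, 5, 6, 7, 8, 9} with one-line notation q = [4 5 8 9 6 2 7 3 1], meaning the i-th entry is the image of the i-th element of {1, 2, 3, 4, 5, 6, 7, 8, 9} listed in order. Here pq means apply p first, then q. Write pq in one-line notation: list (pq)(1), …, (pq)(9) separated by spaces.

For each element, apply p then q: 1 → 5 → 6; 2 → 2 → 5; 3 → 3 → 8; 4 → 7 → 7; 5 → 9 → 1; 6 → 8 → 3; 7 → 4 → 9; 8 → 6 → 2; 9 → 1 → 4.
So pq in one-line form is 6 5 8 7 1 3 9 2 4.

6 5 8 7 1 3 9 2 4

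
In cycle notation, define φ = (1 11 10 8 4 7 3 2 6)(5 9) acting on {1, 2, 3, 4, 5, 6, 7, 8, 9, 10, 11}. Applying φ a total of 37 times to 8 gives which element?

8 lies in the 9-cycle (1 11 10 8 4 7 3 2 6).
Since the cycle has length 9, φ^37 acts on it the same as φ^1 (37 mod 9 = 1).
Stepping 1 place around the cycle: 8 → 4.

4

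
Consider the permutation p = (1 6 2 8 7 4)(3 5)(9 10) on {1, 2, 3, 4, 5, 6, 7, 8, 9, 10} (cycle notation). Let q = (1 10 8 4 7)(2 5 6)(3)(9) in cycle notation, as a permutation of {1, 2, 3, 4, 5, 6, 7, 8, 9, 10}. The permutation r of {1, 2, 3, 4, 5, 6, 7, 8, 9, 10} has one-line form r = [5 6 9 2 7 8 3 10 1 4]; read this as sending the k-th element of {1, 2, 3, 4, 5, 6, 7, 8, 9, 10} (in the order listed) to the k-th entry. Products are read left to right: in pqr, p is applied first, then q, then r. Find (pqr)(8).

5

Apply the permutations in order: p(8) = 7, then q(7) = 1, then r(1) = 5. So (pqr)(8) = 5.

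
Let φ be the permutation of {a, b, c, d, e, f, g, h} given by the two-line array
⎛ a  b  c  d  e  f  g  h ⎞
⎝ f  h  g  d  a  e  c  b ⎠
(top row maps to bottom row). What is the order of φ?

6

Writing φ as disjoint cycles, the cycle lengths are 3, 2, 2, 1.
The order is lcm(3, 2, 2) = 6.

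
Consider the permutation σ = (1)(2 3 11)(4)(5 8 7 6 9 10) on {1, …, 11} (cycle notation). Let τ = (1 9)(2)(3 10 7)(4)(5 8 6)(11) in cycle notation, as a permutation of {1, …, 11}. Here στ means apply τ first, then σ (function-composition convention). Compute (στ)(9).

1

First apply τ: τ(9) = 1, then σ(1) = 1. Thus (στ)(9) = 1.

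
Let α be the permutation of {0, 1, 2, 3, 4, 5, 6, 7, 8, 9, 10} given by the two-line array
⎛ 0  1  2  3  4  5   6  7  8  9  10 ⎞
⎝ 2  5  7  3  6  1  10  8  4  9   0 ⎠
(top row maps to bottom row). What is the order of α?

The disjoint-cycle form of α has cycle lengths 7, 2, 1, 1.
Since disjoint cycles commute, ord(α) = lcm(7, 2) = 14.

14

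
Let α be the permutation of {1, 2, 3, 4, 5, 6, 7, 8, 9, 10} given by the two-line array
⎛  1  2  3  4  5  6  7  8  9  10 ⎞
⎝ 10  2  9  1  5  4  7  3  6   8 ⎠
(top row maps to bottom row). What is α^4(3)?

Tracing 3 → 9 → … returns to 3 after 7 steps, so 3 lies in a 7-cycle (1 10 8 3 9 6 4).
Stepping 4 places around the cycle: 3 → 9 → 6 → 4 → 1.

1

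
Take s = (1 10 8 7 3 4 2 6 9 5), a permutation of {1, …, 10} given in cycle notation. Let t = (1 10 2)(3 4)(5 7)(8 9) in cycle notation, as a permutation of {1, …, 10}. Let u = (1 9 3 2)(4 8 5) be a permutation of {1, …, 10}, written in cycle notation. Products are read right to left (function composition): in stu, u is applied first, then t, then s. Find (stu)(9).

Apply the permutations in order: u(9) = 3, then t(3) = 4, then s(4) = 2. So (stu)(9) = 2.

2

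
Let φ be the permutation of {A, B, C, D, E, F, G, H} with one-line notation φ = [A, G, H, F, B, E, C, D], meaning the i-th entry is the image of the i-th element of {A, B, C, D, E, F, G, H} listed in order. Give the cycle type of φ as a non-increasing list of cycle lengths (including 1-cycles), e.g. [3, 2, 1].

The disjoint cycles are (A)(B G C H D F E), with lengths 7, 1 in non-increasing order.

[7, 1]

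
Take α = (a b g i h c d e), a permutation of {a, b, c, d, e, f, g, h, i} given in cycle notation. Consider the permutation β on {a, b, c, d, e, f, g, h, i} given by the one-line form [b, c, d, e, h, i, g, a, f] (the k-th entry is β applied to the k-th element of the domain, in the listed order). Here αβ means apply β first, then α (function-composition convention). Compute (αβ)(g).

(αβ)(g) = α(β(g)). β(g) = g, then α(g) = i. So (αβ)(g) = i.

i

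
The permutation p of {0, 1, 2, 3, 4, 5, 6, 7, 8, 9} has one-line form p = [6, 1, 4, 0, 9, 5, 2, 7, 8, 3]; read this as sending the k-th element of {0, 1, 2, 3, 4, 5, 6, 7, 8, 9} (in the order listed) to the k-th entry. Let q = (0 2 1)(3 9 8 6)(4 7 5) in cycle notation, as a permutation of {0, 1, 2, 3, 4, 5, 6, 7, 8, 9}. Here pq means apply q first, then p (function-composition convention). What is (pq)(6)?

0

First apply q: q(6) = 3, then p(3) = 0. Thus (pq)(6) = 0.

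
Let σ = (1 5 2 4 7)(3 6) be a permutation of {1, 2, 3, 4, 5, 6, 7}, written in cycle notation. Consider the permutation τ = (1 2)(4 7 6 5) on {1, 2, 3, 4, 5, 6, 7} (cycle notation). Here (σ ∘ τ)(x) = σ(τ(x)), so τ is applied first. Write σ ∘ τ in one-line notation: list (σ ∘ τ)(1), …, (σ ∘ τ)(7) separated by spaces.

(σ ∘ τ)(x) = σ(τ(x)). Computing each image: σ(τ(1)) = σ(2) = 4, σ(τ(2)) = σ(1) = 5, σ(τ(3)) = σ(3) = 6, σ(τ(4)) = σ(7) = 1, σ(τ(5)) = σ(4) = 7, σ(τ(6)) = σ(5) = 2, σ(τ(7)) = σ(6) = 3.
Hence σ ∘ τ = [4 5 6 1 7 2 3].

4 5 6 1 7 2 3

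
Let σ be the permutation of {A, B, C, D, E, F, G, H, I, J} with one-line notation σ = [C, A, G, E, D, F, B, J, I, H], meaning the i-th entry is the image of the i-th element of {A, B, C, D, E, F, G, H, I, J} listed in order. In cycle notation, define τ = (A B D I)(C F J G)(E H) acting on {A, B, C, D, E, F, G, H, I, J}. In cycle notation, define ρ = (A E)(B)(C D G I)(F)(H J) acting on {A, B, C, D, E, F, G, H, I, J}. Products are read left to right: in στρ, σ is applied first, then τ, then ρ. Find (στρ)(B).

B

Chase B: σ(B) = A; τ(A) = B; ρ(B) = B. Hence (στρ)(B) = B.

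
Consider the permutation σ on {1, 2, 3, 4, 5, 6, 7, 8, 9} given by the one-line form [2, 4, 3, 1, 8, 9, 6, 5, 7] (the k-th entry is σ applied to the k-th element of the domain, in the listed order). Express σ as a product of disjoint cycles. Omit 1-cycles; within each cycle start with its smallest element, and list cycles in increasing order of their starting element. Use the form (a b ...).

(1 2 4)(5 8)(6 9 7)

Iterating σ from 1 gives 1 → 2 → 4 → 1; that is the 3-cycle (1 2 4).
Continuing from each remaining unvisited element yields (1 2 4)(5 8)(6 9 7).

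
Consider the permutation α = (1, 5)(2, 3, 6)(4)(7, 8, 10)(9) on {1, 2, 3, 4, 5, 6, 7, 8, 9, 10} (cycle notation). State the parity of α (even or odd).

odd

The cycle lengths are 3, 3, 2, 1, 1.
A cycle of length ℓ contributes ℓ−1 transpositions, so α is a product of 2 + 2 + 1 = 5 transpositions — odd.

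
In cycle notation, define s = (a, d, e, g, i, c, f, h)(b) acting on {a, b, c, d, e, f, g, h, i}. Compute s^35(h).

h lies in the 8-cycle (a, d, e, g, i, c, f, h).
On an 8-cycle, s^8 is the identity, so s^35 = s^3 there (35 ≡ 3 mod 8).
Advancing 3 steps from h: h → a → d → e.

e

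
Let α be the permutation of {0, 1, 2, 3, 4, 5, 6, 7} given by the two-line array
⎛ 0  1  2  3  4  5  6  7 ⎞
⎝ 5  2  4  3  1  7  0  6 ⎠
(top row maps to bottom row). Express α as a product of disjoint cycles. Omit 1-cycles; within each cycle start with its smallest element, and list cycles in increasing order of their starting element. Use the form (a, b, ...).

Start at 0 and follow images: 0 → 5 → 7 → 6 → 0, giving the cycle (0, 5, 7, 6).
Repeating from the next unused element and collecting all non-trivial cycles gives (0, 5, 7, 6)(1, 2, 4).

(0, 5, 7, 6)(1, 2, 4)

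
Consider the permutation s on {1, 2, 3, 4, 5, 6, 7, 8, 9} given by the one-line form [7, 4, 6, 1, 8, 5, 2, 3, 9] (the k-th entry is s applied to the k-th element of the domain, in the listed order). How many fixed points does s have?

The fixed points (elements with s(x) = x) are {9}, so there is 1.

1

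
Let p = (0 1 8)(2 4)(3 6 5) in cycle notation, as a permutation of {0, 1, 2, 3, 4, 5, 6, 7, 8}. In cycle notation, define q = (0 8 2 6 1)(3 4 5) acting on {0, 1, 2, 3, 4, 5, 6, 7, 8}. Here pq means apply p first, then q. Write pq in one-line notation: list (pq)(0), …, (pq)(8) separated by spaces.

0 2 5 1 6 4 3 7 8

(pq)(x) = q(p(x)). Computing each image: q(p(0)) = q(1) = 0, q(p(1)) = q(8) = 2, q(p(2)) = q(4) = 5, q(p(3)) = q(6) = 1, q(p(4)) = q(2) = 6, q(p(5)) = q(3) = 4, q(p(6)) = q(5) = 3, q(p(7)) = q(7) = 7, q(p(8)) = q(0) = 8.
Hence pq = [0 2 5 1 6 4 3 7 8].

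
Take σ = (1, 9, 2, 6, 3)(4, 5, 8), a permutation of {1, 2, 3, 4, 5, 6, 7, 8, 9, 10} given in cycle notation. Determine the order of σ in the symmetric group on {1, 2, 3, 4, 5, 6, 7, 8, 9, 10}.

The disjoint cycles have lengths 5, 3, 1, 1.
Since disjoint cycles commute, ord(σ) = lcm(5, 3) = 15.

15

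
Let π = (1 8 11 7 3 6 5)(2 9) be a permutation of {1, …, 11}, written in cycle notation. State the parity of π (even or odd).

odd

The cycle lengths are 7, 2, 1, 1.
A cycle is odd iff its length is even; π has 1 even-length cycle, so sgn(π) = (−1)^1 and π is odd.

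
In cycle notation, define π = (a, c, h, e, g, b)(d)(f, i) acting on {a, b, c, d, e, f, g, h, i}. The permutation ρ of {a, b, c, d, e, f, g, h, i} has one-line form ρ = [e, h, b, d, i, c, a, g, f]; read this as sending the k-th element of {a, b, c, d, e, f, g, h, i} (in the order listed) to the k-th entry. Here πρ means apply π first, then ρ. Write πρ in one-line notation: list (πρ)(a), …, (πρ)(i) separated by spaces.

For each element, apply π then ρ: a → c → b; b → a → e; c → h → g; d → d → d; e → g → a; f → i → f; g → b → h; h → e → i; i → f → c.
So πρ in one-line form is b e g d a f h i c.

b e g d a f h i c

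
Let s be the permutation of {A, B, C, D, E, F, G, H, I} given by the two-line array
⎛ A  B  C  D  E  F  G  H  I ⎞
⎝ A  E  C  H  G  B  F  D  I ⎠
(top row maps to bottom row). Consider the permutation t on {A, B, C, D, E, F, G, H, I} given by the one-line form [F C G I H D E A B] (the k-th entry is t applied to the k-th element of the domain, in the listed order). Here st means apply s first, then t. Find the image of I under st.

(st)(I) = t(s(I)). s(I) = I, then t(I) = B. So (st)(I) = B.

B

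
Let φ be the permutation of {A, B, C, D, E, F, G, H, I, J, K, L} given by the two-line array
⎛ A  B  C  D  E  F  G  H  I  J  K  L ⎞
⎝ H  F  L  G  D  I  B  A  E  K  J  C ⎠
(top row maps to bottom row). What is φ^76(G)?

Tracing G → B → … returns to G after 6 steps, so G lies in a 6-cycle (B F I E D G).
On a 6-cycle, φ^6 is the identity, so φ^76 = φ^4 there (76 ≡ 4 mod 6).
Stepping 4 places around the cycle: G → B → F → I → E.

E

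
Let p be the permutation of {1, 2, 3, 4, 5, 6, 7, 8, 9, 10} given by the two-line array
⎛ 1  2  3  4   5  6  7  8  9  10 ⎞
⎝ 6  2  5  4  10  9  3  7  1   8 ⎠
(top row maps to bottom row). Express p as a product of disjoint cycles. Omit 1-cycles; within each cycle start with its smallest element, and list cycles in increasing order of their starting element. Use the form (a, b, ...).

From 1: 1 → 6 → 9 → 1, closing the cycle (1, 6, 9).
Continuing from each remaining unvisited element yields (1, 6, 9)(3, 5, 10, 8, 7).

(1, 6, 9)(3, 5, 10, 8, 7)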